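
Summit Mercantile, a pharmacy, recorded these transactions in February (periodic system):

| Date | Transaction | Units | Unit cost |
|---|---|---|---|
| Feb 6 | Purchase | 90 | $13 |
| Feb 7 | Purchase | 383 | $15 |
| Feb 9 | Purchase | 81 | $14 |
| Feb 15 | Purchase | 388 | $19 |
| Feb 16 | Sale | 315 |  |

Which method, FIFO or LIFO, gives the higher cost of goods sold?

FIFO COGS: 90 @ $13 + 225 @ $15 = $4,545
LIFO COGS: 315 @ $19 = $5,985

LIFO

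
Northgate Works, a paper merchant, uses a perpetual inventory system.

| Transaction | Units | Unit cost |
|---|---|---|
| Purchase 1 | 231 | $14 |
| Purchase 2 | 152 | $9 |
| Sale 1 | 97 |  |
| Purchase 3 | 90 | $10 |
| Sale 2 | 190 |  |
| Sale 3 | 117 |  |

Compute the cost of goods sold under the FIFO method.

Sale 1 (97) [FIFO — oldest first]: 97 @ $14 = $1,358
Sale 2 (190) [FIFO — oldest first]: 134 @ $14 + 56 @ $9 = $2,380
Sale 3 (117) [FIFO — oldest first]: 96 @ $9 + 21 @ $10 = $1,074
Total COGS = $1,358 + $2,380 + $1,074 = $4,812
Ending inventory: 69 @ $10 = $690
Check: goods available $5,502 = COGS $4,812 + ending $690

COGS = $4,812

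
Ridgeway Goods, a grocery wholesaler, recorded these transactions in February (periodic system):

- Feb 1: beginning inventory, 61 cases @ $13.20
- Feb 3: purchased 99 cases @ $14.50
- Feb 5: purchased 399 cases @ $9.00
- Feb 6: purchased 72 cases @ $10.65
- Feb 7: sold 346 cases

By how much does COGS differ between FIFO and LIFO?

FIFO COGS: 61 @ $13.20 + 99 @ $14.50 + 186 @ $9.00 = $3,914.70
LIFO COGS: 72 @ $10.65 + 274 @ $9.00 = $3,232.80
Difference = |$3,914.70 − $3,232.80| = $681.90

$681.90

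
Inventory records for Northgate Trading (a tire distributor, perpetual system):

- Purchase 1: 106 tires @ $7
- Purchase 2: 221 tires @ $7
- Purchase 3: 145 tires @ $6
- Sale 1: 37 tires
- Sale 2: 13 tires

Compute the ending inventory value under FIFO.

Sale 1 (37) [FIFO — oldest first]: 37 @ $7 = $259
Sale 2 (13) [FIFO — oldest first]: 13 @ $7 = $91
Total COGS = $259 + $91 = $350
Ending inventory: 56 @ $7 + 221 @ $7 + 145 @ $6 = $2,809

Ending inventory = $2,809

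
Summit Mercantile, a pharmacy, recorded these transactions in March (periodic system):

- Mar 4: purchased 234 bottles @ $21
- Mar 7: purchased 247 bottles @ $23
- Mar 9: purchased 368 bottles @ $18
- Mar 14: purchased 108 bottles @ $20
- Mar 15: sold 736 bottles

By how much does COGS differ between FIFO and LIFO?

$447

FIFO COGS: 234 @ $21 + 247 @ $23 + 255 @ $18 = $15,185
LIFO COGS: 108 @ $20 + 368 @ $18 + 247 @ $23 + 13 @ $21 = $14,738
Difference = |$15,185 − $14,738| = $447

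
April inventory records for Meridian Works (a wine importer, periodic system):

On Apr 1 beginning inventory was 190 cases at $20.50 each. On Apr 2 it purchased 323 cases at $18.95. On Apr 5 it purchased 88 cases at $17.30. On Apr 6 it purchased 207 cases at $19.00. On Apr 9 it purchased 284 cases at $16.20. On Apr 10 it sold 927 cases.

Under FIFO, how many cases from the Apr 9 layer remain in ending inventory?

Apr 10, 927 sold [FIFO — oldest first]: 190 @ $20.50 + 323 @ $18.95 + 88 @ $17.30 + 207 @ $19.00 + 119 @ $16.20 = $17,399.05
Ending inventory: 165 @ $16.20 = $2,673.00

165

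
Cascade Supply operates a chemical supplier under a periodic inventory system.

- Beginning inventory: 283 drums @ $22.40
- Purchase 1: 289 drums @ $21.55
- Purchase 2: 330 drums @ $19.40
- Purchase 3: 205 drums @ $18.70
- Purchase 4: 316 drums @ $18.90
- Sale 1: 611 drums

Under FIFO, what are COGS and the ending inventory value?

Sale 1 (611) [FIFO — oldest first]: 283 @ $22.40 + 289 @ $21.55 + 39 @ $19.40 = $13,323.75
Ending inventory: 291 @ $19.40 + 205 @ $18.70 + 316 @ $18.90 = $15,451.30

COGS = $13,323.75; ending inventory = $15,451.30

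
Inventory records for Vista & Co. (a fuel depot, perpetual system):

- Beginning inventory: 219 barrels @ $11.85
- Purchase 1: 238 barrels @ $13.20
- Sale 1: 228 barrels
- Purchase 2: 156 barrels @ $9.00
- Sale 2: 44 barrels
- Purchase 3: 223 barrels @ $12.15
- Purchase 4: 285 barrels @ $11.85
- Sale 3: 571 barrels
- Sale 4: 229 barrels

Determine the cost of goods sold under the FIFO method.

COGS = $12,646.80

Sale 1 (228) [FIFO — oldest first]: 219 @ $11.85 + 9 @ $13.20 = $2,713.95
Sale 2 (44) [FIFO — oldest first]: 44 @ $13.20 = $580.80
Sale 3 (571) [FIFO — oldest first]: 185 @ $13.20 + 156 @ $9.00 + 223 @ $12.15 + 7 @ $11.85 = $6,638.40
Sale 4 (229) [FIFO — oldest first]: 229 @ $11.85 = $2,713.65
Total COGS = $2,713.95 + $580.80 + $6,638.40 + $2,713.65 = $12,646.80
Ending inventory: 49 @ $11.85 = $580.65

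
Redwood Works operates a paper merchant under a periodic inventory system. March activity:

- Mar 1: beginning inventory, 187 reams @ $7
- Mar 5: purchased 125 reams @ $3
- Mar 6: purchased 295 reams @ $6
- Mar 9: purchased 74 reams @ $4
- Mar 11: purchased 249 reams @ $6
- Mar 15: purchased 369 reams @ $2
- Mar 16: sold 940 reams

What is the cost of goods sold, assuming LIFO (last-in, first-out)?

COGS = $4,016

Mar 16, 940 sold [LIFO — newest first]: 369 @ $2 + 249 @ $6 + 74 @ $4 + 248 @ $6 = $4,016
Ending inventory: 187 @ $7 + 125 @ $3 + 47 @ $6 = $1,966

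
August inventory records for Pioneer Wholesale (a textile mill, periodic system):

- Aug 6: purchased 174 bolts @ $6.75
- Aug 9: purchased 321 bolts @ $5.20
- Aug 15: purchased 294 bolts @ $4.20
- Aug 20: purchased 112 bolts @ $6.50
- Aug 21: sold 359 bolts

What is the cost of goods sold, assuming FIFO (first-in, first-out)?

Aug 21, 359 sold [FIFO — oldest first]: 174 @ $6.75 + 185 @ $5.20 = $2,136.50
Ending inventory: 136 @ $5.20 + 294 @ $4.20 + 112 @ $6.50 = $2,670.00

COGS = $2,136.50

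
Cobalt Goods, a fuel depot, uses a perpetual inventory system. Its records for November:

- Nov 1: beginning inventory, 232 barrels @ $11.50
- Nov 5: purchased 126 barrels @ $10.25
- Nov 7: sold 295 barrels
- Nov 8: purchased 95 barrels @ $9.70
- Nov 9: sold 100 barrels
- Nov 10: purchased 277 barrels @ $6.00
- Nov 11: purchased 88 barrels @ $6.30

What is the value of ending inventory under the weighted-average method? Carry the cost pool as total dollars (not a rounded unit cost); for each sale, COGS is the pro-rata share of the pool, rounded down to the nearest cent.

After Nov 1: 232 on hand, pool $2,668.00 (≈ $11.5000 each)
After Nov 5: 358 on hand, pool $3,959.50 (≈ $11.0601 each)
Nov 7, sell 295: 295/358 × $3,959.50 → $3,262.71
After Nov 8: 158 on hand, pool $1,618.29 (≈ $10.2423 each)
Nov 9, sell 100: 100/158 × $1,618.29 → $1,024.23
After Nov 10: 335 on hand, pool $2,256.06 (≈ $6.7345 each)
After Nov 11: 423 on hand, pool $2,810.46 (≈ $6.6441 each)
Total COGS = $3,262.71 + $1,024.23 = $4,286.94
Ending inventory (cost pool remaining) = $2,810.46
Check: goods available $7,097.40 = COGS $4,286.94 + ending $2,810.46

Ending inventory = $2,810.46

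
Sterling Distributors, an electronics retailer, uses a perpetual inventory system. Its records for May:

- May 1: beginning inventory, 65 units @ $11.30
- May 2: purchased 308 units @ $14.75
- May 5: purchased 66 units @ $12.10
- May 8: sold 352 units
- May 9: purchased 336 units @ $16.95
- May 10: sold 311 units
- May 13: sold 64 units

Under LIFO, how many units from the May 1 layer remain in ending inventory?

May 8, 352 sold [LIFO — newest first]: 66 @ $12.10 + 286 @ $14.75 = $5,017.10
May 10, 311 sold [LIFO — newest first]: 311 @ $16.95 = $5,271.45
May 13, 64 sold [LIFO — newest first]: 25 @ $16.95 + 22 @ $14.75 + 17 @ $11.30 = $940.35
Total COGS = $5,017.10 + $5,271.45 + $940.35 = $11,228.90
Ending inventory: 48 @ $11.30 = $542.40

48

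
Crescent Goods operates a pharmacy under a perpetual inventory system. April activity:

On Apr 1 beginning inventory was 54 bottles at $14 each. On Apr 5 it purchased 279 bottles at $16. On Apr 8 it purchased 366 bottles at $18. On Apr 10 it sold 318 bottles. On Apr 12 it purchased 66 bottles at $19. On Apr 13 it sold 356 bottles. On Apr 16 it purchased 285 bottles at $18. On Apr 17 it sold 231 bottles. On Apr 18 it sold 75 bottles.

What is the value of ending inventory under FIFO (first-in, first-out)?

Apr 10, 318 sold [FIFO — oldest first]: 54 @ $14 + 264 @ $16 = $4,980
Apr 13, 356 sold [FIFO — oldest first]: 15 @ $16 + 341 @ $18 = $6,378
Apr 17, 231 sold [FIFO — oldest first]: 25 @ $18 + 66 @ $19 + 140 @ $18 = $4,224
Apr 18, 75 sold [FIFO — oldest first]: 75 @ $18 = $1,350
Total COGS = $4,980 + $6,378 + $4,224 + $1,350 = $16,932
Ending inventory: 70 @ $18 = $1,260

Ending inventory = $1,260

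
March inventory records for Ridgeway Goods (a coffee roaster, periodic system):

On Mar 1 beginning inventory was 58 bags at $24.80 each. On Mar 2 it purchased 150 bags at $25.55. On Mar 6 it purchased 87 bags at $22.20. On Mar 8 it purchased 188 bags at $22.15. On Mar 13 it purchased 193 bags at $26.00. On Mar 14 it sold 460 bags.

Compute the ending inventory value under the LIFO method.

Ending inventory = $5,448.50

Mar 14, 460 sold [LIFO — newest first]: 193 @ $26.00 + 188 @ $22.15 + 79 @ $22.20 = $10,936.00
Ending inventory: 58 @ $24.80 + 150 @ $25.55 + 8 @ $22.20 = $5,448.50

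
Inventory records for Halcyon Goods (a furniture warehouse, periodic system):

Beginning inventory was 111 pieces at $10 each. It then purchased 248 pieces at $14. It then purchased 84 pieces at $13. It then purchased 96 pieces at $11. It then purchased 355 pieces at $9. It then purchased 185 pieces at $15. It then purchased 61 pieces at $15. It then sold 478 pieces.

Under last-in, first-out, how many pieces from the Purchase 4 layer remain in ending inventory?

123

Sale 1 (478) [LIFO — newest first]: 61 @ $15 + 185 @ $15 + 232 @ $9 = $5,778
Ending inventory: 111 @ $10 + 248 @ $14 + 84 @ $13 + 96 @ $11 + 123 @ $9 = $7,837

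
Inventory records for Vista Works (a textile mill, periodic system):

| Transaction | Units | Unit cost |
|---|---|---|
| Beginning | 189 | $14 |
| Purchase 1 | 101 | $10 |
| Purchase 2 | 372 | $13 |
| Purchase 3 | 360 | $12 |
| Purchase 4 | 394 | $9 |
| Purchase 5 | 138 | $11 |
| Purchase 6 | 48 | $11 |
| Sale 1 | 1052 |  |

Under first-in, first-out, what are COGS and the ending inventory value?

COGS = $13,082; ending inventory = $5,322

Sale 1 (1052) [FIFO — oldest first]: 189 @ $14 + 101 @ $10 + 372 @ $13 + 360 @ $12 + 30 @ $9 = $13,082
Ending inventory: 364 @ $9 + 138 @ $11 + 48 @ $11 = $5,322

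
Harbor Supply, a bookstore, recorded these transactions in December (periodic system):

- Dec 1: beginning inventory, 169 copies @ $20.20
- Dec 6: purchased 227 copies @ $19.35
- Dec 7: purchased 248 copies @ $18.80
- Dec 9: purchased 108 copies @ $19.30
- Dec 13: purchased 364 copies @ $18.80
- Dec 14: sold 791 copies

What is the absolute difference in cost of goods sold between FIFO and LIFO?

$322.40

FIFO COGS: 169 @ $20.20 + 227 @ $19.35 + 248 @ $18.80 + 108 @ $19.30 + 39 @ $18.80 = $15,286.25
LIFO COGS: 364 @ $18.80 + 108 @ $19.30 + 248 @ $18.80 + 71 @ $19.35 = $14,963.85
Difference = |$15,286.25 − $14,963.85| = $322.40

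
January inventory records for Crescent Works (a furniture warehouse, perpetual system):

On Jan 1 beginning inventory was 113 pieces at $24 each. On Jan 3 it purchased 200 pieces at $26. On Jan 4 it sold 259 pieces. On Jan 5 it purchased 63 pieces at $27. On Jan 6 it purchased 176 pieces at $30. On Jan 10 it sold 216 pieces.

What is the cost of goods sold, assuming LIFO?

COGS = $12,976

Jan 4, 259 sold [LIFO — newest first]: 200 @ $26 + 59 @ $24 = $6,616
Jan 10, 216 sold [LIFO — newest first]: 176 @ $30 + 40 @ $27 = $6,360
Total COGS = $6,616 + $6,360 = $12,976
Ending inventory: 54 @ $24 + 23 @ $27 = $1,917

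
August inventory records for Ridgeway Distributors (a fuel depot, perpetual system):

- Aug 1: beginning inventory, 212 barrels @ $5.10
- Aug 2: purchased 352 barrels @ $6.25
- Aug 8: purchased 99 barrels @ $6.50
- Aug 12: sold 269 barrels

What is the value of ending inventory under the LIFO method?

Aug 12, 269 sold [LIFO — newest first]: 99 @ $6.50 + 170 @ $6.25 = $1,706.00
Ending inventory: 212 @ $5.10 + 182 @ $6.25 = $2,218.70
Check: goods available $3,924.70 = COGS $1,706.00 + ending $2,218.70

Ending inventory = $2,218.70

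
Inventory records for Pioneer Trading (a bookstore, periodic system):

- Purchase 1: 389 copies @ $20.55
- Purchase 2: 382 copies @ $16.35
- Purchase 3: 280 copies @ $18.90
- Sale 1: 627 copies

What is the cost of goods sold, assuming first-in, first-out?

COGS = $11,885.25

Sale 1 (627) [FIFO — oldest first]: 389 @ $20.55 + 238 @ $16.35 = $11,885.25
Ending inventory: 144 @ $16.35 + 280 @ $18.90 = $7,646.40
Check: goods available $19,531.65 = COGS $11,885.25 + ending $7,646.40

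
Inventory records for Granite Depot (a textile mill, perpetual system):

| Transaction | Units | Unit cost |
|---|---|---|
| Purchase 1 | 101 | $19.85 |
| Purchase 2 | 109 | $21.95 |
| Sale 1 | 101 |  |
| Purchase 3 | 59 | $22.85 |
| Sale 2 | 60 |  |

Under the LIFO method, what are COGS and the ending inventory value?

COGS = $3,587.05; ending inventory = $2,158.50

Sale 1 (101) [LIFO — newest first]: 101 @ $21.95 = $2,216.95
Sale 2 (60) [LIFO — newest first]: 59 @ $22.85 + 1 @ $21.95 = $1,370.10
Total COGS = $2,216.95 + $1,370.10 = $3,587.05
Ending inventory: 101 @ $19.85 + 7 @ $21.95 = $2,158.50
Check: goods available $5,745.55 = COGS $3,587.05 + ending $2,158.50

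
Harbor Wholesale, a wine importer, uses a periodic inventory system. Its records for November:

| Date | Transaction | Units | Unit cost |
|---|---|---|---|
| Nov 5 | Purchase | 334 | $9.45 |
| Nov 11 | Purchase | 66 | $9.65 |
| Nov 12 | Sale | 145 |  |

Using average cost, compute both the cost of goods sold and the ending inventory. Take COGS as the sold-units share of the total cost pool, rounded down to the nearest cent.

COGS = $1,375.03; ending inventory = $2,418.17

Nov 12, sell 145: 145/400 × $3,793.20 → $1,375.03
Ending inventory (cost pool remaining) = $2,418.17
Check: goods available $3,793.20 = COGS $1,375.03 + ending $2,418.17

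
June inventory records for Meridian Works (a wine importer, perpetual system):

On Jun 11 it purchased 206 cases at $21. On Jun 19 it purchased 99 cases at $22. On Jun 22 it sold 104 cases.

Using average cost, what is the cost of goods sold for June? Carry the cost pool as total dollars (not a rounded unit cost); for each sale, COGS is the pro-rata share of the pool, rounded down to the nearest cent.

COGS = $2,217.75

After Jun 11: 206 on hand, pool $4,326.00 (≈ $21.0000 each)
After Jun 19: 305 on hand, pool $6,504.00 (≈ $21.3246 each)
Jun 22, sell 104: 104/305 × $6,504.00 → $2,217.75
Ending inventory (cost pool remaining) = $4,286.25
Check: goods available $6,504.00 = COGS $2,217.75 + ending $4,286.25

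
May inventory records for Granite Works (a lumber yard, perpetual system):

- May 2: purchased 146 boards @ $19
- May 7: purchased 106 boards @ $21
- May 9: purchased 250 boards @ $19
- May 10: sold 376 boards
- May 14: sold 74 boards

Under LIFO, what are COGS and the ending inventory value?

COGS = $8,762; ending inventory = $988

May 10, 376 sold [LIFO — newest first]: 250 @ $19 + 106 @ $21 + 20 @ $19 = $7,356
May 14, 74 sold [LIFO — newest first]: 74 @ $19 = $1,406
Total COGS = $7,356 + $1,406 = $8,762
Ending inventory: 52 @ $19 = $988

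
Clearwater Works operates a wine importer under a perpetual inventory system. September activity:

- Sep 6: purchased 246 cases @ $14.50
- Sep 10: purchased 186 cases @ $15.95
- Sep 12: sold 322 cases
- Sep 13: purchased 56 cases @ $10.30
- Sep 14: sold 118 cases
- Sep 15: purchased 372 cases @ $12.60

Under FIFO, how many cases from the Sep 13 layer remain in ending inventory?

48

Sep 12, 322 sold [FIFO — oldest first]: 246 @ $14.50 + 76 @ $15.95 = $4,779.20
Sep 14, 118 sold [FIFO — oldest first]: 110 @ $15.95 + 8 @ $10.30 = $1,836.90
Total COGS = $4,779.20 + $1,836.90 = $6,616.10
Ending inventory: 48 @ $10.30 + 372 @ $12.60 = $5,181.60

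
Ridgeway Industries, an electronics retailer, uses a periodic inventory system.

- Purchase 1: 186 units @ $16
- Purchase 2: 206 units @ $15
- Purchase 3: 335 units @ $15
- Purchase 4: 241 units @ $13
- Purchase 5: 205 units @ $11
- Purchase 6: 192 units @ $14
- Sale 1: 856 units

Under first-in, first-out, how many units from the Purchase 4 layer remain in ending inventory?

112

Sale 1 (856) [FIFO — oldest first]: 186 @ $16 + 206 @ $15 + 335 @ $15 + 129 @ $13 = $12,768
Ending inventory: 112 @ $13 + 205 @ $11 + 192 @ $14 = $6,399
Check: goods available $19,167 = COGS $12,768 + ending $6,399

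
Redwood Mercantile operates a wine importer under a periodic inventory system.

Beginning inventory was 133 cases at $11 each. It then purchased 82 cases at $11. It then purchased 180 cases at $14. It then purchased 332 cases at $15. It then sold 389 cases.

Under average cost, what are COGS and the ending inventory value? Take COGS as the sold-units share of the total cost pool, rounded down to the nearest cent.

Sale 1, sell 389: 389/727 × $9,865.00 → $5,278.52
Ending inventory (cost pool remaining) = $4,586.48

COGS = $5,278.52; ending inventory = $4,586.48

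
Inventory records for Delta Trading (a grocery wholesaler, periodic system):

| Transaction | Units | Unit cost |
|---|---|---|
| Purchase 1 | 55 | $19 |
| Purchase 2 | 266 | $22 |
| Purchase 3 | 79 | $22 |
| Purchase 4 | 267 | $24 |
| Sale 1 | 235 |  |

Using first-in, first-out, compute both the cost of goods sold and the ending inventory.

Sale 1 (235) [FIFO — oldest first]: 55 @ $19 + 180 @ $22 = $5,005
Ending inventory: 86 @ $22 + 79 @ $22 + 267 @ $24 = $10,038
Check: goods available $15,043 = COGS $5,005 + ending $10,038

COGS = $5,005; ending inventory = $10,038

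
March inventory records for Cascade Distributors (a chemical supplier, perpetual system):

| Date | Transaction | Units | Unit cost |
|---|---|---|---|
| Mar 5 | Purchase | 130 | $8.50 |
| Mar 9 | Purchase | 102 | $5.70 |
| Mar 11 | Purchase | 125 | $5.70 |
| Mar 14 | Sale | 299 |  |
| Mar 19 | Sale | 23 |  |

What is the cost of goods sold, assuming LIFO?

Mar 14, 299 sold [LIFO — newest first]: 125 @ $5.70 + 102 @ $5.70 + 72 @ $8.50 = $1,905.90
Mar 19, 23 sold [LIFO — newest first]: 23 @ $8.50 = $195.50
Total COGS = $1,905.90 + $195.50 = $2,101.40
Ending inventory: 35 @ $8.50 = $297.50
Check: goods available $2,398.90 = COGS $2,101.40 + ending $297.50

COGS = $2,101.40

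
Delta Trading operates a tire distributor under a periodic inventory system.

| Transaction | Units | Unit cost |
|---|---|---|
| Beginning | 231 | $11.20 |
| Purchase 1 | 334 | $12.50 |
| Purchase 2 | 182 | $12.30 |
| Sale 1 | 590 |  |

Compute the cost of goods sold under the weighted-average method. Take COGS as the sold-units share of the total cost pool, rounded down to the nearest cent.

COGS = $7,109.06

Sale 1, sell 590: 590/747 × $9,000.80 → $7,109.06
Ending inventory (cost pool remaining) = $1,891.74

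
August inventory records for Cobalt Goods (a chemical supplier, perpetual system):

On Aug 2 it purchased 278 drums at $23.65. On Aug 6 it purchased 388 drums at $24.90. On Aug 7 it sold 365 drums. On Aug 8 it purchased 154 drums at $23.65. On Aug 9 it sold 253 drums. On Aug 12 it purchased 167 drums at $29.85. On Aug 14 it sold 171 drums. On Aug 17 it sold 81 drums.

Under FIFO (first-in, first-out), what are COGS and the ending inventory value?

Aug 7, 365 sold [FIFO — oldest first]: 278 @ $23.65 + 87 @ $24.90 = $8,741.00
Aug 9, 253 sold [FIFO — oldest first]: 253 @ $24.90 = $6,299.70
Aug 14, 171 sold [FIFO — oldest first]: 48 @ $24.90 + 123 @ $23.65 = $4,104.15
Aug 17, 81 sold [FIFO — oldest first]: 31 @ $23.65 + 50 @ $29.85 = $2,225.65
Total COGS = $8,741.00 + $6,299.70 + $4,104.15 + $2,225.65 = $21,370.50
Ending inventory: 117 @ $29.85 = $3,492.45
Check: goods available $24,862.95 = COGS $21,370.50 + ending $3,492.45

COGS = $21,370.50; ending inventory = $3,492.45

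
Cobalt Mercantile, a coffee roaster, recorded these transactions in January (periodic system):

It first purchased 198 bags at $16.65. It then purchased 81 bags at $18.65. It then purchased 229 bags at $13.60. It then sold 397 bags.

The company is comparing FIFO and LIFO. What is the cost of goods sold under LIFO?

FIFO COGS: 198 @ $16.65 + 81 @ $18.65 + 118 @ $13.60 = $6,412.15
LIFO COGS: 229 @ $13.60 + 81 @ $18.65 + 87 @ $16.65 = $6,073.60

COGS = $6,073.60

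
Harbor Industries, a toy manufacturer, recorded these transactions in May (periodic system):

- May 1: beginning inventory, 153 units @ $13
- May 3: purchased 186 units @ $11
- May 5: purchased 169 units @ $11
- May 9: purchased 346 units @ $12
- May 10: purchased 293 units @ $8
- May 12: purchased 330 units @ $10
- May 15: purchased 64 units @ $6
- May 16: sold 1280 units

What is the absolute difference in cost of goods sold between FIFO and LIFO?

FIFO COGS: 153 @ $13 + 186 @ $11 + 169 @ $11 + 346 @ $12 + 293 @ $8 + 133 @ $10 = $13,720
LIFO COGS: 64 @ $6 + 330 @ $10 + 293 @ $8 + 346 @ $12 + 169 @ $11 + 78 @ $11 = $12,897
Difference = |$13,720 − $12,897| = $823

$823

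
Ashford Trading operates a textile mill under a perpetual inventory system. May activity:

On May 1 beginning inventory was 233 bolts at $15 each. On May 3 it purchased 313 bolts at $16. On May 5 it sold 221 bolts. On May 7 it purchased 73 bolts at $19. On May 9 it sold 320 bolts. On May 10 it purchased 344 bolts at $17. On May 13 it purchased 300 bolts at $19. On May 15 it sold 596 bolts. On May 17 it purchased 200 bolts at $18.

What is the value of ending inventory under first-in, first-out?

May 5, 221 sold [FIFO — oldest first]: 221 @ $15 = $3,315
May 9, 320 sold [FIFO — oldest first]: 12 @ $15 + 308 @ $16 = $5,108
May 15, 596 sold [FIFO — oldest first]: 5 @ $16 + 73 @ $19 + 344 @ $17 + 174 @ $19 = $10,621
Total COGS = $3,315 + $5,108 + $10,621 = $19,044
Ending inventory: 126 @ $19 + 200 @ $18 = $5,994

Ending inventory = $5,994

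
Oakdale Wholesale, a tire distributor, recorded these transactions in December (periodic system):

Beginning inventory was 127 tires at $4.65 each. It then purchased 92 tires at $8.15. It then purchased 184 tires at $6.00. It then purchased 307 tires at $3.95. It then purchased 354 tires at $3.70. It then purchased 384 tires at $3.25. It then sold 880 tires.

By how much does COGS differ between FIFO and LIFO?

$1,167.30

FIFO COGS: 127 @ $4.65 + 92 @ $8.15 + 184 @ $6.00 + 307 @ $3.95 + 170 @ $3.70 = $4,286.00
LIFO COGS: 384 @ $3.25 + 354 @ $3.70 + 142 @ $3.95 = $3,118.70
Difference = |$4,286.00 − $3,118.70| = $1,167.30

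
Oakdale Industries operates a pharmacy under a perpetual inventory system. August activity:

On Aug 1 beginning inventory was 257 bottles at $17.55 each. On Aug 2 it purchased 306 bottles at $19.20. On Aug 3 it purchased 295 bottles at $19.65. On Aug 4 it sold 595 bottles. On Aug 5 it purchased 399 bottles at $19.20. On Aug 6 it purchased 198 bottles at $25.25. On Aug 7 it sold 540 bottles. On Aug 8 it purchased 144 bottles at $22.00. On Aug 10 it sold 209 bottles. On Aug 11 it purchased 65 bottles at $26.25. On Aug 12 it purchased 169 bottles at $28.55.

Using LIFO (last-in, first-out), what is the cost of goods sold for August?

Aug 4, 595 sold [LIFO — newest first]: 295 @ $19.65 + 300 @ $19.20 = $11,556.75
Aug 7, 540 sold [LIFO — newest first]: 198 @ $25.25 + 342 @ $19.20 = $11,565.90
Aug 10, 209 sold [LIFO — newest first]: 144 @ $22.00 + 57 @ $19.20 + 6 @ $19.20 + 2 @ $17.55 = $4,412.70
Total COGS = $11,556.75 + $11,565.90 + $4,412.70 = $27,535.35
Ending inventory: 255 @ $17.55 + 65 @ $26.25 + 169 @ $28.55 = $11,006.45

COGS = $27,535.35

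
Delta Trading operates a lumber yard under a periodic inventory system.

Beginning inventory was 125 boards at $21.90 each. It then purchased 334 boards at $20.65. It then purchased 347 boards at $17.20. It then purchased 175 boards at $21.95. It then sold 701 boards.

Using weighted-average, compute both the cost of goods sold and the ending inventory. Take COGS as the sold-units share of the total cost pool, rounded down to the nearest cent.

COGS = $13,894.41; ending inventory = $5,549.84

Sale 1, sell 701: 701/981 × $19,444.25 → $13,894.41
Ending inventory (cost pool remaining) = $5,549.84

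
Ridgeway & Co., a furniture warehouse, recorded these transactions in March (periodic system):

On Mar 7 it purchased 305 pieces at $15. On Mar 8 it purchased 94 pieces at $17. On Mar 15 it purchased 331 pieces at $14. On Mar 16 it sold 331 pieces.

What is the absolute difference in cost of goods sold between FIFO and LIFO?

$383

FIFO COGS: 305 @ $15 + 26 @ $17 = $5,017
LIFO COGS: 331 @ $14 = $4,634
Difference = |$5,017 − $4,634| = $383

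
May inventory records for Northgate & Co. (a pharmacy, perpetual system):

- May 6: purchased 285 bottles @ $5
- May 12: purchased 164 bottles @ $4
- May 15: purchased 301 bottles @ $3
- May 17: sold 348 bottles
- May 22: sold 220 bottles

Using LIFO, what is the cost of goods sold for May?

COGS = $2,074

May 17, 348 sold [LIFO — newest first]: 301 @ $3 + 47 @ $4 = $1,091
May 22, 220 sold [LIFO — newest first]: 117 @ $4 + 103 @ $5 = $983
Total COGS = $1,091 + $983 = $2,074
Ending inventory: 182 @ $5 = $910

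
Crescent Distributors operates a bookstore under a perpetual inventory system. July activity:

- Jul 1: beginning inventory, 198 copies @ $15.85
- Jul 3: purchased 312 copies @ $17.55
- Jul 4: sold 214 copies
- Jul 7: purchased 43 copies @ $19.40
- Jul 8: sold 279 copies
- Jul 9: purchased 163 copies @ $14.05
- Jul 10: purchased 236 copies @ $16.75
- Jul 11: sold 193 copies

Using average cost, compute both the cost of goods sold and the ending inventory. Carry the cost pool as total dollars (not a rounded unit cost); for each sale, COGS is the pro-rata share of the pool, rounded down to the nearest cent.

After Jul 1: 198 on hand, pool $3,138.30 (≈ $15.8500 each)
After Jul 3: 510 on hand, pool $8,613.90 (≈ $16.8900 each)
Jul 4, sell 214: 214/510 × $8,613.90 → $3,614.46
After Jul 7: 339 on hand, pool $5,833.64 (≈ $17.2084 each)
Jul 8, sell 279: 279/339 × $5,833.64 → $4,801.13
After Jul 9: 223 on hand, pool $3,322.66 (≈ $14.8998 each)
After Jul 10: 459 on hand, pool $7,275.66 (≈ $15.8511 each)
Jul 11, sell 193: 193/459 × $7,275.66 → $3,059.26
Total COGS = $3,614.46 + $4,801.13 + $3,059.26 = $11,474.85
Ending inventory (cost pool remaining) = $4,216.40
Check: goods available $15,691.25 = COGS $11,474.85 + ending $4,216.40

COGS = $11,474.85; ending inventory = $4,216.40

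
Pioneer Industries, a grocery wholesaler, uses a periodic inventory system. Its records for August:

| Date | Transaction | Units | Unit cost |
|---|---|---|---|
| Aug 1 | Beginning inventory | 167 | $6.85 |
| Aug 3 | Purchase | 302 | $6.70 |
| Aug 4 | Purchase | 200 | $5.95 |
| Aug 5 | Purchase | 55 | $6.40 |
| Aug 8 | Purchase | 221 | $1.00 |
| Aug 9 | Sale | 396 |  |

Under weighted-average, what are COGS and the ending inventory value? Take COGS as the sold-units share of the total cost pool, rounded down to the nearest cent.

Aug 9, sell 396: 396/945 × $4,930.35 → $2,066.05
Ending inventory (cost pool remaining) = $2,864.30

COGS = $2,066.05; ending inventory = $2,864.30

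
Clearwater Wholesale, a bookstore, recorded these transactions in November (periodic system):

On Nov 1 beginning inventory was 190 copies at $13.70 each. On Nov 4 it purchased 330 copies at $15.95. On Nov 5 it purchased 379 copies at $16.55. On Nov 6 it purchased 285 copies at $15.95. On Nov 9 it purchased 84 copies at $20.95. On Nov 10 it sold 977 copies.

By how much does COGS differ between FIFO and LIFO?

$847.50

FIFO COGS: 190 @ $13.70 + 330 @ $15.95 + 379 @ $16.55 + 78 @ $15.95 = $15,383.05
LIFO COGS: 84 @ $20.95 + 285 @ $15.95 + 379 @ $16.55 + 229 @ $15.95 = $16,230.55
Difference = |$15,383.05 − $16,230.55| = $847.50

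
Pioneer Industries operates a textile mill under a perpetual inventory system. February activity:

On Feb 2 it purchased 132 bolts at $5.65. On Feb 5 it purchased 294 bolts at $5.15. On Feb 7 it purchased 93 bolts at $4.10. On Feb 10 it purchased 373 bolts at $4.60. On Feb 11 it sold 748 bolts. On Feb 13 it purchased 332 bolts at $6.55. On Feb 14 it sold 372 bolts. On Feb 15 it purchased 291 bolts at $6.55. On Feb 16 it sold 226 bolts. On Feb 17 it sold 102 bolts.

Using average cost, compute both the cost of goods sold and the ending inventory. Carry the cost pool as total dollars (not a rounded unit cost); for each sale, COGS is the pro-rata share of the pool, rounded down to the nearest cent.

COGS = $8,007.68; ending inventory = $429.97

After Feb 2: 132 on hand, pool $745.80 (≈ $5.6500 each)
After Feb 5: 426 on hand, pool $2,259.90 (≈ $5.3049 each)
After Feb 7: 519 on hand, pool $2,641.20 (≈ $5.0890 each)
After Feb 10: 892 on hand, pool $4,357.00 (≈ $4.8845 each)
Feb 11, sell 748: 748/892 × $4,357.00 → $3,653.62
After Feb 13: 476 on hand, pool $2,877.98 (≈ $6.0462 each)
Feb 14, sell 372: 372/476 × $2,877.98 → $2,249.17
After Feb 15: 395 on hand, pool $2,534.86 (≈ $6.4174 each)
Feb 16, sell 226: 226/395 × $2,534.86 → $1,450.32
Feb 17, sell 102: 102/169 × $1,084.54 → $654.57
Total COGS = $3,653.62 + $2,249.17 + $1,450.32 + $654.57 = $8,007.68
Ending inventory (cost pool remaining) = $429.97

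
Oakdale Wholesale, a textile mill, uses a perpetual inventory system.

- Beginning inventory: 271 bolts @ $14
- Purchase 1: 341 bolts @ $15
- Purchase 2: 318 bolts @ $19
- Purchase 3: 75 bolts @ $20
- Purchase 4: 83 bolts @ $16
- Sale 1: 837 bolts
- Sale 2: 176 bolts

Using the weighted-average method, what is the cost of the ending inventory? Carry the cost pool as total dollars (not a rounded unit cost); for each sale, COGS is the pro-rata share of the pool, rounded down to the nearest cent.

Ending inventory = $1,225.58

After Beginning: 271 on hand, pool $3,794.00 (≈ $14.0000 each)
After Purchase 1: 612 on hand, pool $8,909.00 (≈ $14.5572 each)
After Purchase 2: 930 on hand, pool $14,951.00 (≈ $16.0763 each)
After Purchase 3: 1005 on hand, pool $16,451.00 (≈ $16.3692 each)
After Purchase 4: 1088 on hand, pool $17,779.00 (≈ $16.3410 each)
Sale 1, sell 837: 837/1088 × $17,779.00 → $13,677.41
Sale 2, sell 176: 176/251 × $4,101.59 → $2,876.01
Total COGS = $13,677.41 + $2,876.01 = $16,553.42
Ending inventory (cost pool remaining) = $1,225.58
Check: goods available $17,779.00 = COGS $16,553.42 + ending $1,225.58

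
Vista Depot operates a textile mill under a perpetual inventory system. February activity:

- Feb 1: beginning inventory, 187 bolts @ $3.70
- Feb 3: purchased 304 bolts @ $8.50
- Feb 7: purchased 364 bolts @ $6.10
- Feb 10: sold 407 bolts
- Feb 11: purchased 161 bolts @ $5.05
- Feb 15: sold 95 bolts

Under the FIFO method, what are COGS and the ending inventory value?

COGS = $3,343.00; ending inventory = $2,966.35

Feb 10, 407 sold [FIFO — oldest first]: 187 @ $3.70 + 220 @ $8.50 = $2,561.90
Feb 15, 95 sold [FIFO — oldest first]: 84 @ $8.50 + 11 @ $6.10 = $781.10
Total COGS = $2,561.90 + $781.10 = $3,343.00
Ending inventory: 353 @ $6.10 + 161 @ $5.05 = $2,966.35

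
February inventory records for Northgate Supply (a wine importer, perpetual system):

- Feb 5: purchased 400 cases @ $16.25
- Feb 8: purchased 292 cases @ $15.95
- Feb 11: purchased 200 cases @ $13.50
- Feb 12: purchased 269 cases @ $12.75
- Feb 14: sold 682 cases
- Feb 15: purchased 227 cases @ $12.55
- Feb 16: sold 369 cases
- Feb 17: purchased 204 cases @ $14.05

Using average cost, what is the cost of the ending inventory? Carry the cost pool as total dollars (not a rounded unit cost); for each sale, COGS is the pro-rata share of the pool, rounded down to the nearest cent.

Ending inventory = $7,630.56

After Feb 5: 400 on hand, pool $6,500.00 (≈ $16.2500 each)
After Feb 8: 692 on hand, pool $11,157.40 (≈ $16.1234 each)
After Feb 11: 892 on hand, pool $13,857.40 (≈ $15.5352 each)
After Feb 12: 1161 on hand, pool $17,287.15 (≈ $14.8899 each)
Feb 14, sell 682: 682/1161 × $17,287.15 → $10,154.89
After Feb 15: 706 on hand, pool $9,981.11 (≈ $14.1375 each)
Feb 16, sell 369: 369/706 × $9,981.11 → $5,216.75
After Feb 17: 541 on hand, pool $7,630.56 (≈ $14.1045 each)
Total COGS = $10,154.89 + $5,216.75 = $15,371.64
Ending inventory (cost pool remaining) = $7,630.56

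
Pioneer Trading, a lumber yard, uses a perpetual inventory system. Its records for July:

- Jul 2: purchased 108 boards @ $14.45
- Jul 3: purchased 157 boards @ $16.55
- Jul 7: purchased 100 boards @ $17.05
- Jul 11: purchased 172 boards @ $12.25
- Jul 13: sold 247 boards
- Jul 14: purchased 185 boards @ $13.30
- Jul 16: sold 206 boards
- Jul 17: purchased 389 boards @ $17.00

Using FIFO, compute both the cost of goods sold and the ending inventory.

Jul 13, 247 sold [FIFO — oldest first]: 108 @ $14.45 + 139 @ $16.55 = $3,861.05
Jul 16, 206 sold [FIFO — oldest first]: 18 @ $16.55 + 100 @ $17.05 + 88 @ $12.25 = $3,080.90
Total COGS = $3,861.05 + $3,080.90 = $6,941.95
Ending inventory: 84 @ $12.25 + 185 @ $13.30 + 389 @ $17.00 = $10,102.50

COGS = $6,941.95; ending inventory = $10,102.50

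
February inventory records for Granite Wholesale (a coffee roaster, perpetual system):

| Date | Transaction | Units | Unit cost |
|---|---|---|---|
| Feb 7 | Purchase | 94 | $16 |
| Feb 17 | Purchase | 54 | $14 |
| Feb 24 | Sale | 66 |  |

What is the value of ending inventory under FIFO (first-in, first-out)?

Ending inventory = $1,204

Feb 24, 66 sold [FIFO — oldest first]: 66 @ $16 = $1,056
Ending inventory: 28 @ $16 + 54 @ $14 = $1,204
Check: goods available $2,260 = COGS $1,056 + ending $1,204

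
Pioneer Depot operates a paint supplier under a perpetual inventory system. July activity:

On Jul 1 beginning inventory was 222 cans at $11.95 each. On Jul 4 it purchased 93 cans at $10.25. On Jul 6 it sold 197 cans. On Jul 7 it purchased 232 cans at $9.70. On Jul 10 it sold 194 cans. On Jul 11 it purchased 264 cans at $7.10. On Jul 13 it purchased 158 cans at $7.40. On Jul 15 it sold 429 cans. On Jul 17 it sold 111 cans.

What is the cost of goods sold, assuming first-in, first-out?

COGS = $8,618.95

Jul 6, 197 sold [FIFO — oldest first]: 197 @ $11.95 = $2,354.15
Jul 10, 194 sold [FIFO — oldest first]: 25 @ $11.95 + 93 @ $10.25 + 76 @ $9.70 = $1,989.20
Jul 15, 429 sold [FIFO — oldest first]: 156 @ $9.70 + 264 @ $7.10 + 9 @ $7.40 = $3,454.20
Jul 17, 111 sold [FIFO — oldest first]: 111 @ $7.40 = $821.40
Total COGS = $2,354.15 + $1,989.20 + $3,454.20 + $821.40 = $8,618.95
Ending inventory: 38 @ $7.40 = $281.20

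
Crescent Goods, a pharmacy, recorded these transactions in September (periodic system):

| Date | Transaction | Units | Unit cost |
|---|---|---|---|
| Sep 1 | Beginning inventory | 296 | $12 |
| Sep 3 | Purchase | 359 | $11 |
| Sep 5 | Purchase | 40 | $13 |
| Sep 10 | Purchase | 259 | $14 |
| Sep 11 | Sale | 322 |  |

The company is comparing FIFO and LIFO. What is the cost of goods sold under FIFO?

FIFO COGS: 296 @ $12 + 26 @ $11 = $3,838
LIFO COGS: 259 @ $14 + 40 @ $13 + 23 @ $11 = $4,399

COGS = $3,838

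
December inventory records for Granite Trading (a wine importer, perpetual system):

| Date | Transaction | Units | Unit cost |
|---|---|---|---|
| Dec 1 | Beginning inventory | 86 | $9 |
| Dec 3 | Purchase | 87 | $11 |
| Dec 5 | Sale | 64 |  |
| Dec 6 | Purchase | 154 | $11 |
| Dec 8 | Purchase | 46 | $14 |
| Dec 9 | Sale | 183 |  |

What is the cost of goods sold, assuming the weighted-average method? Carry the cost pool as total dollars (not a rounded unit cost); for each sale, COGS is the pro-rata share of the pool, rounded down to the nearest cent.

After Dec 1: 86 on hand, pool $774.00 (≈ $9.0000 each)
After Dec 3: 173 on hand, pool $1,731.00 (≈ $10.0058 each)
Dec 5, sell 64: 64/173 × $1,731.00 → $640.36
After Dec 6: 263 on hand, pool $2,784.64 (≈ $10.5880 each)
After Dec 8: 309 on hand, pool $3,428.64 (≈ $11.0959 each)
Dec 9, sell 183: 183/309 × $3,428.64 → $2,030.55
Total COGS = $640.36 + $2,030.55 = $2,670.91
Ending inventory (cost pool remaining) = $1,398.09
Check: goods available $4,069.00 = COGS $2,670.91 + ending $1,398.09

COGS = $2,670.91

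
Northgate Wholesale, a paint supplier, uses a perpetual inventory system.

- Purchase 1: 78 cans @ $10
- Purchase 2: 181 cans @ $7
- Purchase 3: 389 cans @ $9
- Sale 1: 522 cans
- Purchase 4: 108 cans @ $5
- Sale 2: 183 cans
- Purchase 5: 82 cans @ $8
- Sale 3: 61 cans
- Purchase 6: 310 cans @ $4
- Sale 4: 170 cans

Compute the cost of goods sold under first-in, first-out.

COGS = $7,136

Sale 1 (522) [FIFO — oldest first]: 78 @ $10 + 181 @ $7 + 263 @ $9 = $4,414
Sale 2 (183) [FIFO — oldest first]: 126 @ $9 + 57 @ $5 = $1,419
Sale 3 (61) [FIFO — oldest first]: 51 @ $5 + 10 @ $8 = $335
Sale 4 (170) [FIFO — oldest first]: 72 @ $8 + 98 @ $4 = $968
Total COGS = $4,414 + $1,419 + $335 + $968 = $7,136
Ending inventory: 212 @ $4 = $848
Check: goods available $7,984 = COGS $7,136 + ending $848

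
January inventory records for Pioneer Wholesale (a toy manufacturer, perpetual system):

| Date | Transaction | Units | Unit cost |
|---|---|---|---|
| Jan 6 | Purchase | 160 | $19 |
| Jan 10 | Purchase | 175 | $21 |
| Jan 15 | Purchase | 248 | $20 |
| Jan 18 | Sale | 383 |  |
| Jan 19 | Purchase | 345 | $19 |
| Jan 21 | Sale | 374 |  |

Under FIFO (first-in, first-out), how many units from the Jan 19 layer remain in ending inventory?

171

Jan 18, 383 sold [FIFO — oldest first]: 160 @ $19 + 175 @ $21 + 48 @ $20 = $7,675
Jan 21, 374 sold [FIFO — oldest first]: 200 @ $20 + 174 @ $19 = $7,306
Total COGS = $7,675 + $7,306 = $14,981
Ending inventory: 171 @ $19 = $3,249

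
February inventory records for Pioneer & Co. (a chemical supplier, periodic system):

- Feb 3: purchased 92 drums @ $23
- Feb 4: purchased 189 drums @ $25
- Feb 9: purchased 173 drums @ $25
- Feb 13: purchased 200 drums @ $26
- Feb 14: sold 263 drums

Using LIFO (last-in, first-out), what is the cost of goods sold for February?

Feb 14, 263 sold [LIFO — newest first]: 200 @ $26 + 63 @ $25 = $6,775
Ending inventory: 92 @ $23 + 189 @ $25 + 110 @ $25 = $9,591

COGS = $6,775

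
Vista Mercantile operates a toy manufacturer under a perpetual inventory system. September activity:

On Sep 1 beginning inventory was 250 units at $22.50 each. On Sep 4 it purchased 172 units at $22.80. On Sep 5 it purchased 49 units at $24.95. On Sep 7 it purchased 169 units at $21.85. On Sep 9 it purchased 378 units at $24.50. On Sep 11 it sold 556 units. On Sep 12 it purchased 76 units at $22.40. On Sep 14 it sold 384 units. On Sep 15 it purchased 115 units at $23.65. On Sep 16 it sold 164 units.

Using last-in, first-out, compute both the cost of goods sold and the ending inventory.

COGS = $25,782.45; ending inventory = $2,362.50

Sep 11, 556 sold [LIFO — newest first]: 378 @ $24.50 + 169 @ $21.85 + 9 @ $24.95 = $13,178.20
Sep 14, 384 sold [LIFO — newest first]: 76 @ $22.40 + 40 @ $24.95 + 172 @ $22.80 + 96 @ $22.50 = $8,782.00
Sep 16, 164 sold [LIFO — newest first]: 115 @ $23.65 + 49 @ $22.50 = $3,822.25
Total COGS = $13,178.20 + $8,782.00 + $3,822.25 = $25,782.45
Ending inventory: 105 @ $22.50 = $2,362.50
Check: goods available $28,144.95 = COGS $25,782.45 + ending $2,362.50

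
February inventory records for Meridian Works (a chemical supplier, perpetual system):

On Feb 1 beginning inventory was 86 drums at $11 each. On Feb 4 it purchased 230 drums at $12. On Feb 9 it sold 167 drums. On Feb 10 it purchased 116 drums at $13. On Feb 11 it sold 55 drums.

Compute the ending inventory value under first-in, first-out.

Ending inventory = $2,636

Feb 9, 167 sold [FIFO — oldest first]: 86 @ $11 + 81 @ $12 = $1,918
Feb 11, 55 sold [FIFO — oldest first]: 55 @ $12 = $660
Total COGS = $1,918 + $660 = $2,578
Ending inventory: 94 @ $12 + 116 @ $13 = $2,636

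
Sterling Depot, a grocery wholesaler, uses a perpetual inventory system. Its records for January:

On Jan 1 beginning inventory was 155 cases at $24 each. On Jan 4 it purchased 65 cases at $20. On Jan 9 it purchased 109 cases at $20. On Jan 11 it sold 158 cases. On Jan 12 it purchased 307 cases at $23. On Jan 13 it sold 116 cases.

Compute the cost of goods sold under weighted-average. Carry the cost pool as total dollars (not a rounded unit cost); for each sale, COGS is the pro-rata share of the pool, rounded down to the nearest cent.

COGS = $6,079.45

After Jan 1: 155 on hand, pool $3,720.00 (≈ $24.0000 each)
After Jan 4: 220 on hand, pool $5,020.00 (≈ $22.8182 each)
After Jan 9: 329 on hand, pool $7,200.00 (≈ $21.8845 each)
Jan 11, sell 158: 158/329 × $7,200.00 → $3,457.75
After Jan 12: 478 on hand, pool $10,803.25 (≈ $22.6009 each)
Jan 13, sell 116: 116/478 × $10,803.25 → $2,621.70
Total COGS = $3,457.75 + $2,621.70 = $6,079.45
Ending inventory (cost pool remaining) = $8,181.55
Check: goods available $14,261.00 = COGS $6,079.45 + ending $8,181.55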